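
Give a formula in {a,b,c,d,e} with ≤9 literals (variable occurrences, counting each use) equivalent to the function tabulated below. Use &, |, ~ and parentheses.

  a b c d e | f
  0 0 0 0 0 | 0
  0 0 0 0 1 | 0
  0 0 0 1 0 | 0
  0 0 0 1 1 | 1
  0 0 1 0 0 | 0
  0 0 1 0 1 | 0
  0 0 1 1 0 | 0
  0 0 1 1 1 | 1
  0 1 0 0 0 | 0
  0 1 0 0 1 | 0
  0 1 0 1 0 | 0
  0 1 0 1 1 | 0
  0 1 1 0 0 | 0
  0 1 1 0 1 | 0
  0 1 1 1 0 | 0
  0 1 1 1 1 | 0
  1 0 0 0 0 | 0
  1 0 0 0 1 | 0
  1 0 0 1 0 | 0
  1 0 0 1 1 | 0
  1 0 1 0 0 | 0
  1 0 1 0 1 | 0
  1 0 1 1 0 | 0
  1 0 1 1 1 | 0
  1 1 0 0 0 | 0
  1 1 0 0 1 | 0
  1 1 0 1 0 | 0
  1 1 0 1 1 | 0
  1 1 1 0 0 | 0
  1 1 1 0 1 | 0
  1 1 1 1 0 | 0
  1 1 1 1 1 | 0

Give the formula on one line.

  (a & c) = 00000000000000000000111100001111
  (e | (a & c)) = 01010101010101010101111101011111
  ~a = 11111111111111110000000000000000
  ~b = 11111111000000001111111100000000
  (~a & ~b) = 11111111000000000000000000000000
  (d & (~a & ~b)) = 00110011000000000000000000000000
  ((e | (a & c)) & (d & (~a & ~b))) = 00010001000000000000000000000000

((e | (a & c)) & (d & (~a & ~b)))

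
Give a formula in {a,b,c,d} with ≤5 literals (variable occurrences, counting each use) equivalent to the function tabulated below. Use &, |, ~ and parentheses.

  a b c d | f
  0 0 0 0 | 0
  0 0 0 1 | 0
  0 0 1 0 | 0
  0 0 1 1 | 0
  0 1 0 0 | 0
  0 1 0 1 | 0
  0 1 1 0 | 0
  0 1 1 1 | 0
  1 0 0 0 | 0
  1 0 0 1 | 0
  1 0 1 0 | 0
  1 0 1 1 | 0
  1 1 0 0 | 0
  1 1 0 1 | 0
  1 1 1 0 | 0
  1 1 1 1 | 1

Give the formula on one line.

  (a & c) = 0000000000110011
  (d & (a & c)) = 0000000000010001
  ~a = 1111111100000000
  (b | ~a) = 1111111100001111
  ((d & (a & c)) & (b | ~a)) = 0000000000000001

((d & (a & c)) & (b | ~a))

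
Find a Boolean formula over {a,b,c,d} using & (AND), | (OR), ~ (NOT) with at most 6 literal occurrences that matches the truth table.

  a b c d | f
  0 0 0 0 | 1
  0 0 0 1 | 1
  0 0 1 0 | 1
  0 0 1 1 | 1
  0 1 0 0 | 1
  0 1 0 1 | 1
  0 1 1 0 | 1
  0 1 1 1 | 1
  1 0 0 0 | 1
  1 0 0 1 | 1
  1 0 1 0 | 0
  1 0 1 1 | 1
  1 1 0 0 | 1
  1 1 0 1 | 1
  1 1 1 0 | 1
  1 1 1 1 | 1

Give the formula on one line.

  ~c = 1100110011001100
  (d | ~c) = 1101110111011101
  ~b = 1111000011110000
  ((d | ~c) & ~b) = 1101000011010000
  ~a = 1111111100000000
  (((d | ~c) & ~b) | ~a) = 1111111111010000
  ((((d | ~c) & ~b) | ~a) | b) = 1111111111011111

((((d | ~c) & ~b) | ~a) | b)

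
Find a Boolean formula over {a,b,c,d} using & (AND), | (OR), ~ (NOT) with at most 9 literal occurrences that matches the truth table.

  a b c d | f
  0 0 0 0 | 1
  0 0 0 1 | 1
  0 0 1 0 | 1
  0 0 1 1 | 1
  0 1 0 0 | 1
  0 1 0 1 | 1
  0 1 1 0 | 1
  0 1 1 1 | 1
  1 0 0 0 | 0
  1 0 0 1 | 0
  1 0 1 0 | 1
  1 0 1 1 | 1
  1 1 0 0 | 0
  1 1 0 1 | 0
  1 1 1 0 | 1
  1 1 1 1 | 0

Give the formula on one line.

((((~a & b) | (~d | ~b)) & c) | ~a)

  ~a = 1111111100000000
  (~a & b) = 0000111100000000
  ~d = 1010101010101010
  ~b = 1111000011110000
  (~d | ~b) = 1111101011111010
  ((~a & b) | (~d | ~b)) = 1111111111111010
  (((~a & b) | (~d | ~b)) & c) = 0011001100110010
  ((((~a & b) | (~d | ~b)) & c) | ~a) = 1111111100110010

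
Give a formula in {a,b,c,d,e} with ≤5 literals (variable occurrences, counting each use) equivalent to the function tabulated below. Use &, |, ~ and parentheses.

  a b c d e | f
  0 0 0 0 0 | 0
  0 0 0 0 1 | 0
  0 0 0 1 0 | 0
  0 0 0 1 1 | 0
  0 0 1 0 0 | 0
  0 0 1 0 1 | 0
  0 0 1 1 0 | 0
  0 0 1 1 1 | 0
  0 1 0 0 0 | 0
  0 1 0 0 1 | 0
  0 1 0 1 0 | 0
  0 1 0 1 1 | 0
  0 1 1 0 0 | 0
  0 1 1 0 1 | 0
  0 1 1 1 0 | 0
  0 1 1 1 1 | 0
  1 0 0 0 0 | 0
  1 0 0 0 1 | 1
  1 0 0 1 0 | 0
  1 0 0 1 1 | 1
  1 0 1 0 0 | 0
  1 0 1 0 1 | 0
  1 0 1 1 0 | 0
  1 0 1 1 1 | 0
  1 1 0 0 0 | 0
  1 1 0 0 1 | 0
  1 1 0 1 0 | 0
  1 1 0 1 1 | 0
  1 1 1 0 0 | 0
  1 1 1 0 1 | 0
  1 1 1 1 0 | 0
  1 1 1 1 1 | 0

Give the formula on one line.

  ~c = 11110000111100001111000011110000
  (~c & e) = 01010000010100000101000001010000
  ((~c & e) & a) = 00000000000000000101000001010000
  (((~c & e) & a) | b) = 00000000111111110101000011111111
  ~b = 11111111000000001111111100000000
  ((((~c & e) & a) | b) & ~b) = 00000000000000000101000000000000

((((~c & e) & a) | b) & ~b)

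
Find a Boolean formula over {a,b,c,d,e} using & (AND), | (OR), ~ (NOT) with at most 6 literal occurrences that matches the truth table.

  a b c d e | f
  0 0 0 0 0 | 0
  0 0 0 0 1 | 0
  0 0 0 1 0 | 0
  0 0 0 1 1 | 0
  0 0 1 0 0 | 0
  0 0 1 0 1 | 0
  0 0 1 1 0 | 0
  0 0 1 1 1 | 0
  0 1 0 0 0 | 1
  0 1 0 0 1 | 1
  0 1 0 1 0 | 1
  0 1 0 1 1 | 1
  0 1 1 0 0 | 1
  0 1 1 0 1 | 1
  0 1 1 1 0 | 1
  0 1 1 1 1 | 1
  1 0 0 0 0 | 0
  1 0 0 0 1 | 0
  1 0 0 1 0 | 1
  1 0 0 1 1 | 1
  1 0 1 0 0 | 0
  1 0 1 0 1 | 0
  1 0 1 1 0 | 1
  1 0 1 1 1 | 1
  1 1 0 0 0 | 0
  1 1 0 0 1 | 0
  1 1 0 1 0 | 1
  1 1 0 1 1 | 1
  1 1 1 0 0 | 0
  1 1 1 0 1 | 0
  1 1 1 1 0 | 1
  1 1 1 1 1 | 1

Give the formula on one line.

((~a & b) | (a & d))

  ~a = 11111111111111110000000000000000
  (~a & b) = 00000000111111110000000000000000
  (a & d) = 00000000000000000011001100110011
  ((~a & b) | (a & d)) = 00000000111111110011001100110011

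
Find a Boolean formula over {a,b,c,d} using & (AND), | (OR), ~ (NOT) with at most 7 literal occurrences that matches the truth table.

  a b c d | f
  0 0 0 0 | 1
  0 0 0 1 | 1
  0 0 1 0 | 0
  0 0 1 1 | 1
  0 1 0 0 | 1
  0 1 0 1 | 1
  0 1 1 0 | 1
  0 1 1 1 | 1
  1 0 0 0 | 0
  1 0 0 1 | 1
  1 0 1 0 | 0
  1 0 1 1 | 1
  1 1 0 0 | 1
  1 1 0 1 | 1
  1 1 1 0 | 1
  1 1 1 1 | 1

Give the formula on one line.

(d | (b | ((~a & ~c) | (a & d))))

  ~a = 1111111100000000
  ~c = 1100110011001100
  (~a & ~c) = 1100110000000000
  (a & d) = 0000000001010101
  ((~a & ~c) | (a & d)) = 1100110001010101
  (b | ((~a & ~c) | (a & d))) = 1100111101011111
  (d | (b | ((~a & ~c) | (a & d)))) = 1101111101011111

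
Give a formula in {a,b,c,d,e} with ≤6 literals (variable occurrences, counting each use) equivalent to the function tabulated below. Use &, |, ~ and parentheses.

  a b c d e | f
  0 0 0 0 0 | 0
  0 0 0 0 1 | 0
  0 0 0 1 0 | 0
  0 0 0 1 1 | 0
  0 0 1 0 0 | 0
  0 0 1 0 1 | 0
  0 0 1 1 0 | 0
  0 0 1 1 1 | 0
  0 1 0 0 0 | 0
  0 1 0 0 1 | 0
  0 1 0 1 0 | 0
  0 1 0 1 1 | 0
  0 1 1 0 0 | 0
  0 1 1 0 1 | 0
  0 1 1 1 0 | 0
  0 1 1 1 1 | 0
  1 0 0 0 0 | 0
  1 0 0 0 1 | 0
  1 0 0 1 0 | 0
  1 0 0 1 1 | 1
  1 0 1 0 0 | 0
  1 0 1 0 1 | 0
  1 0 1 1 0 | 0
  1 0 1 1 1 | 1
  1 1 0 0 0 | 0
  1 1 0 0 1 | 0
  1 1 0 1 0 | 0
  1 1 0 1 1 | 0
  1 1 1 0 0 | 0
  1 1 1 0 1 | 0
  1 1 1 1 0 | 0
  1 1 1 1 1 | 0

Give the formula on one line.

((~b | ~d) & ((e & a) & d))

  ~b = 11111111000000001111111100000000
  ~d = 11001100110011001100110011001100
  (~b | ~d) = 11111111110011001111111111001100
  (e & a) = 00000000000000000101010101010101
  ((e & a) & d) = 00000000000000000001000100010001
  ((~b | ~d) & ((e & a) & d)) = 00000000000000000001000100000000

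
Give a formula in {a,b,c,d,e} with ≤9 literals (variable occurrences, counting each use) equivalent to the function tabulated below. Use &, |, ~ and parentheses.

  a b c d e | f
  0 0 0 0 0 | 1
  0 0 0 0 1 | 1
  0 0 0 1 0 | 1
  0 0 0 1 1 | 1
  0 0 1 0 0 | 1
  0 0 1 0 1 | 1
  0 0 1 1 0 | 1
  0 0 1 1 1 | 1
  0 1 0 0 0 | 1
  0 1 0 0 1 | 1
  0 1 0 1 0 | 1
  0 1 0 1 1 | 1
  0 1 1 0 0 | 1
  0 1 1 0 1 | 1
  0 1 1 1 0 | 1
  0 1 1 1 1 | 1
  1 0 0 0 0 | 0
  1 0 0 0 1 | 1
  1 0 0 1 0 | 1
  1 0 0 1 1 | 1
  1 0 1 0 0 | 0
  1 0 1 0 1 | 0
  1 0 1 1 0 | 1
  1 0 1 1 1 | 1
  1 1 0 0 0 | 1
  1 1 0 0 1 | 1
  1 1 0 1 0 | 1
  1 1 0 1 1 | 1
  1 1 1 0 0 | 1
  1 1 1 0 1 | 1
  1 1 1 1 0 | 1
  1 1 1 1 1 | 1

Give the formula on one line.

  ~d = 11001100110011001100110011001100
  (d | c) = 00111111001111110011111100111111
  ((d | c) & b) = 00000000001111110000000000111111
  (~d & ((d | c) & b)) = 00000000000011000000000000001100
  ~a = 11111111111111110000000000000000
  (~a | d) = 11111111111111110011001100110011
  ((~d & ((d | c) & b)) | (~a | d)) = 11111111111111110011001100111111
  (b | e) = 01010101111111110101010111111111
  ~c = 11110000111100001111000011110000
  ((b | e) & ~c) = 01010000111100000101000011110000
  (((~d & ((d | c) & b)) | (~a | d)) | ((b | e) & ~c)) = 11111111111111110111001111111111

(((~d & ((d | c) & b)) | (~a | d)) | ((b | e) & ~c))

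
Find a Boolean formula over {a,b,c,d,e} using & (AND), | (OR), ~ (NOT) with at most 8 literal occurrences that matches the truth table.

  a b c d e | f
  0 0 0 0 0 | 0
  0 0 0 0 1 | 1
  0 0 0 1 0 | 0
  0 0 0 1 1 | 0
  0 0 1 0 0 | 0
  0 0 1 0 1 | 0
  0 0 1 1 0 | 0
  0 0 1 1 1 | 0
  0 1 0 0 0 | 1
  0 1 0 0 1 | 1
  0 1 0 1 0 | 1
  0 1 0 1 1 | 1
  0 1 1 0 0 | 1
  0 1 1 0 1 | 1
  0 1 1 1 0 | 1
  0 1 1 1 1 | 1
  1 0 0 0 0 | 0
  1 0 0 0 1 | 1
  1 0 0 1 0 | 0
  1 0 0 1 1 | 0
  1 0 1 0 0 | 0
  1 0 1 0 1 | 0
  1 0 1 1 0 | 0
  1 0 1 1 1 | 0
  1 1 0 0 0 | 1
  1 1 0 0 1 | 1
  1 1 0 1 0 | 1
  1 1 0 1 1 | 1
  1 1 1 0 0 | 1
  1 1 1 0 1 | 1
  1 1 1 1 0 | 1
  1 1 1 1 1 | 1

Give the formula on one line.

  ~e = 10101010101010101010101010101010
  (b & ~e) = 00000000101010100000000010101010
  (c | (b & ~e)) = 00001111101011110000111110101111
  ((c | (b & ~e)) | e) = 01011111111111110101111111111111
  ~d = 11001100110011001100110011001100
  ~c = 11110000111100001111000011110000
  (~d & ~c) = 11000000110000001100000011000000
  (((c | (b & ~e)) | e) & (~d & ~c)) = 01000000110000000100000011000000
  ((((c | (b & ~e)) | e) & (~d & ~c)) | b) = 01000000111111110100000011111111

((((c | (b & ~e)) | e) & (~d & ~c)) | b)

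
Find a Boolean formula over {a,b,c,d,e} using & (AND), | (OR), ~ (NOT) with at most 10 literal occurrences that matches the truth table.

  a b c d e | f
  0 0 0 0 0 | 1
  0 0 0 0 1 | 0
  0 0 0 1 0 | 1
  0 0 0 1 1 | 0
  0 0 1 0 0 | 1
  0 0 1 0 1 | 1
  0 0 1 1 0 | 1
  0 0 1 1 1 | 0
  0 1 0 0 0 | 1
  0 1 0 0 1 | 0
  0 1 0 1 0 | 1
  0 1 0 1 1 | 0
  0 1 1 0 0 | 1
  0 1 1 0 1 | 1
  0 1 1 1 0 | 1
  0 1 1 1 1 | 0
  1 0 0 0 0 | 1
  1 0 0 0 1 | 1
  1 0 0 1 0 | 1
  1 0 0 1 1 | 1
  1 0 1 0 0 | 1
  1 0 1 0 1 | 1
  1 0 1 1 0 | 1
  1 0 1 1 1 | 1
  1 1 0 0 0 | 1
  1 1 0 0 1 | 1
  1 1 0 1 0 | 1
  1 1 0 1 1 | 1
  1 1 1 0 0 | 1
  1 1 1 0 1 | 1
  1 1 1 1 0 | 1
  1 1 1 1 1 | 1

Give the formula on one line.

  ~c = 11110000111100001111000011110000
  (e | ~c) = 11110101111101011111010111110101
  (c & (e | ~c)) = 00000101000001010000010100000101
  (c & a) = 00000000000000000000111100001111
  ((c & (e | ~c)) | (c & a)) = 00000101000001010000111100001111
  ~d = 11001100110011001100110011001100
  (((c & (e | ~c)) | (c & a)) & ~d) = 00000100000001000000110000001100
  ~e = 10101010101010101010101010101010
  (~e | a) = 10101010101010101111111111111111
  ((((c & (e | ~c)) | (c & a)) & ~d) | (~e | a)) = 10101110101011101111111111111111

((((c & (e | ~c)) | (c & a)) & ~d) | (~e | a))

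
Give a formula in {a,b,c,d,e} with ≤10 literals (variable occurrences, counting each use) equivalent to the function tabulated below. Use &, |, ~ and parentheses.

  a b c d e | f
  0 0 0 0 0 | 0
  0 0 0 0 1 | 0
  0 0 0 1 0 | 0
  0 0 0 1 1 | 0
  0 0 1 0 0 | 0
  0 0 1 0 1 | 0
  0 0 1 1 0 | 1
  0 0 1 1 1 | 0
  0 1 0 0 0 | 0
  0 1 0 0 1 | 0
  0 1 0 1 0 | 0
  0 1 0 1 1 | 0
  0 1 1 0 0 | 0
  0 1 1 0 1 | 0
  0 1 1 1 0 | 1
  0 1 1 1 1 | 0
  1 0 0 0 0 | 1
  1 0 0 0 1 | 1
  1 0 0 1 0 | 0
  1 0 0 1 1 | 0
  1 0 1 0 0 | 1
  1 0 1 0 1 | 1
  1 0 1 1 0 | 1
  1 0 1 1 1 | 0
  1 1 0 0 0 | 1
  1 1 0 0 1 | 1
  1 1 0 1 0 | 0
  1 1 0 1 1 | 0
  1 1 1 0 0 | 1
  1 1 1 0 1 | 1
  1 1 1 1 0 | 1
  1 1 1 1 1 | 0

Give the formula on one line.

  ~e = 10101010101010101010101010101010
  (~e & d) = 00100010001000100010001000100010
  ((~e & d) & c) = 00000010000000100000001000000010
  ~a = 11111111111111110000000000000000
  (e & ~a) = 01010101010101010000000000000000
  ~d = 11001100110011001100110011001100
  ((e & ~a) | ~d) = 11011101110111011100110011001100
  (((e & ~a) | ~d) & a) = 00000000000000001100110011001100
  (((~e & d) & c) | (((e & ~a) | ~d) & a)) = 00000010000000101100111011001110

(((~e & d) & c) | (((e & ~a) | ~d) & a))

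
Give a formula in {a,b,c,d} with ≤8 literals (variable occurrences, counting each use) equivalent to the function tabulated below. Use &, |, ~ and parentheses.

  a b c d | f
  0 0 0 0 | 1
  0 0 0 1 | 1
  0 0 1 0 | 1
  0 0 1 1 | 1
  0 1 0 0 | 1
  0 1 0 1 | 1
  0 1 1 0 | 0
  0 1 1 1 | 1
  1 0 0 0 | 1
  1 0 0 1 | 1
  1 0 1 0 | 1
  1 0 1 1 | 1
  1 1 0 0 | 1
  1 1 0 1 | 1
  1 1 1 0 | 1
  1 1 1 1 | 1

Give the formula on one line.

  (c & a) = 0000000000110011
  ~b = 1111000011110000
  ((c & a) | ~b) = 1111000011110011
  ~c = 1100110011001100
  (d | ~c) = 1101110111011101
  (((c & a) | ~b) | (d | ~c)) = 1111110111111111

(((c & a) | ~b) | (d | ~c))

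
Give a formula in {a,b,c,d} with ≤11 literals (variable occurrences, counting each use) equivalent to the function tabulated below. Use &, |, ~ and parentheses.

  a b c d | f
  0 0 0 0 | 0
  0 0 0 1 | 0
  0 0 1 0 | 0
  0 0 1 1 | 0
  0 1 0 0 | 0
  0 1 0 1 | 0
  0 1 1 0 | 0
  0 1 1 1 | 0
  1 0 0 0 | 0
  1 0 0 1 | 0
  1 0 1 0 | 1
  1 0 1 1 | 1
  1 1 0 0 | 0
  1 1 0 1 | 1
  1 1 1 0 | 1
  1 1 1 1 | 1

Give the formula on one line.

  (a & d) = 0000000001010101
  ~a = 1111111100000000
  ~d = 1010101010101010
  (~a & ~d) = 1010101000000000
  ~c = 1100110011001100
  ((~a & ~d) & ~c) = 1000100000000000
  ((a & d) | ((~a & ~d) & ~c)) = 1000100001010101
  (a | ((a & d) | ((~a & ~d) & ~c))) = 1000100011111111
  (b & d) = 0000010100000101
  ((b & d) | c) = 0011011100110111
  ((a | ((a & d) | ((~a & ~d) & ~c))) & ((b & d) | c)) = 0000000000110111

((a | ((a & d) | ((~a & ~d) & ~c))) & ((b & d) | c))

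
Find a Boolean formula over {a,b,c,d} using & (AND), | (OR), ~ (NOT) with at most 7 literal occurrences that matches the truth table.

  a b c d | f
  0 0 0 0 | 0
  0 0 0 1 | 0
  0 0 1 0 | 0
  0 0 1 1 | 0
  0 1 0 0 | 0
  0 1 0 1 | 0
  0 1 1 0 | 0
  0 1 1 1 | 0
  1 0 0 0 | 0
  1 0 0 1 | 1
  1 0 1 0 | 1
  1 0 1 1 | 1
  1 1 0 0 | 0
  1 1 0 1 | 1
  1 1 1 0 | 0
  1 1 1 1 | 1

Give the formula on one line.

((d & a) | ((c | d) & (a & ~b)))

  (d & a) = 0000000001010101
  (c | d) = 0111011101110111
  ~b = 1111000011110000
  (a & ~b) = 0000000011110000
  ((c | d) & (a & ~b)) = 0000000001110000
  ((d & a) | ((c | d) & (a & ~b))) = 0000000001110101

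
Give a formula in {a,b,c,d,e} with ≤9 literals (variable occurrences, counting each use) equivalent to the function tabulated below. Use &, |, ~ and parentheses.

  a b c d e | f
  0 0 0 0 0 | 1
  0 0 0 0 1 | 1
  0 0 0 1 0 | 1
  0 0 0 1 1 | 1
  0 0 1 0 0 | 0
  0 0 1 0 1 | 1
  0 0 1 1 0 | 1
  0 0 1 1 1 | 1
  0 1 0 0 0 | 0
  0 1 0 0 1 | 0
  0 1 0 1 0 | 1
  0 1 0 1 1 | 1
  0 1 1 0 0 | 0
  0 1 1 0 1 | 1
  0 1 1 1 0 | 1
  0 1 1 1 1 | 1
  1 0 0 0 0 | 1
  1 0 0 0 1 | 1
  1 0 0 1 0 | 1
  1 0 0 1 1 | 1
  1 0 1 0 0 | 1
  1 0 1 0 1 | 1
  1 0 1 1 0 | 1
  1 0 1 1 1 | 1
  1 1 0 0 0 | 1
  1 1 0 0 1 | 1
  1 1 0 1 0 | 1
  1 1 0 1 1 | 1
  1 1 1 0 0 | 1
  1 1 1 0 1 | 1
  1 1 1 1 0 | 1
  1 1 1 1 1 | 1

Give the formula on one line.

  (c & e) = 00000101000001010000010100000101
  ((c & e) | a) = 00000101000001011111111111111111
  (d | ((c & e) | a)) = 00110111001101111111111111111111
  ~b = 11111111000000001111111100000000
  ~c = 11110000111100001111000011110000
  (~b & ~c) = 11110000000000001111000000000000
  ((~b & ~c) | d) = 11110011001100111111001100110011
  ((d | ((c & e) | a)) | ((~b & ~c) | d)) = 11110111001101111111111111111111

((d | ((c & e) | a)) | ((~b & ~c) | d))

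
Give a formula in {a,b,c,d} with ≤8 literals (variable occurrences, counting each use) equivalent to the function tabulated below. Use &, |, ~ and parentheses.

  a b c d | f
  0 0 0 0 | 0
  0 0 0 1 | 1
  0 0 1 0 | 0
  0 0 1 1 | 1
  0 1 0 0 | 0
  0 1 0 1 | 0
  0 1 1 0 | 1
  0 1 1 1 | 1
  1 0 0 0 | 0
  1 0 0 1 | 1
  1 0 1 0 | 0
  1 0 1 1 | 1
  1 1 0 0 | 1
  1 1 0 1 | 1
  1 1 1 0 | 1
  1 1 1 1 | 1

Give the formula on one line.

  ~b = 1111000011110000
  (a | c) = 0011001111111111
  ((a | c) & b) = 0000001100001111
  (~b | ((a | c) & b)) = 1111001111111111
  (d | b) = 0101111101011111
  ((~b | ((a | c) & b)) & (d | b)) = 0101001101011111

((~b | ((a | c) & b)) & (d | b))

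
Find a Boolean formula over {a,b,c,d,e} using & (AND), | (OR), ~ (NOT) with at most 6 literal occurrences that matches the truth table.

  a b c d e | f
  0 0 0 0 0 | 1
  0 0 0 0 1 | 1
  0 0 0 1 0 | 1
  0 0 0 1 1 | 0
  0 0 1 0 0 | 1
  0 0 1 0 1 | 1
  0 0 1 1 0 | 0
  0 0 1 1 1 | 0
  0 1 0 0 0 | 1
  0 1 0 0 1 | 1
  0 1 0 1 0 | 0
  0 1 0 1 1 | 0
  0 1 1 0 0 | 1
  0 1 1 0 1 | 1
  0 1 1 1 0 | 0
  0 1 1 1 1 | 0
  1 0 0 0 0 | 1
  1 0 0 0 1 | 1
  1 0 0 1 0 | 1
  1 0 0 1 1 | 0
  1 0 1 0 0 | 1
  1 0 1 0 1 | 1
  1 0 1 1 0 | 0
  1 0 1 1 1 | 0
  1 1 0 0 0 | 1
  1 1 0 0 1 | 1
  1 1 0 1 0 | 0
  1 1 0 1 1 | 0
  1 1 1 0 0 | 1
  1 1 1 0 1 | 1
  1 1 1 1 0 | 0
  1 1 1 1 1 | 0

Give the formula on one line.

(~d | ((~c & ~e) & (~b | e)))

  ~d = 11001100110011001100110011001100
  ~c = 11110000111100001111000011110000
  ~e = 10101010101010101010101010101010
  (~c & ~e) = 10100000101000001010000010100000
  ~b = 11111111000000001111111100000000
  (~b | e) = 11111111010101011111111101010101
  ((~c & ~e) & (~b | e)) = 10100000000000001010000000000000
  (~d | ((~c & ~e) & (~b | e))) = 11101100110011001110110011001100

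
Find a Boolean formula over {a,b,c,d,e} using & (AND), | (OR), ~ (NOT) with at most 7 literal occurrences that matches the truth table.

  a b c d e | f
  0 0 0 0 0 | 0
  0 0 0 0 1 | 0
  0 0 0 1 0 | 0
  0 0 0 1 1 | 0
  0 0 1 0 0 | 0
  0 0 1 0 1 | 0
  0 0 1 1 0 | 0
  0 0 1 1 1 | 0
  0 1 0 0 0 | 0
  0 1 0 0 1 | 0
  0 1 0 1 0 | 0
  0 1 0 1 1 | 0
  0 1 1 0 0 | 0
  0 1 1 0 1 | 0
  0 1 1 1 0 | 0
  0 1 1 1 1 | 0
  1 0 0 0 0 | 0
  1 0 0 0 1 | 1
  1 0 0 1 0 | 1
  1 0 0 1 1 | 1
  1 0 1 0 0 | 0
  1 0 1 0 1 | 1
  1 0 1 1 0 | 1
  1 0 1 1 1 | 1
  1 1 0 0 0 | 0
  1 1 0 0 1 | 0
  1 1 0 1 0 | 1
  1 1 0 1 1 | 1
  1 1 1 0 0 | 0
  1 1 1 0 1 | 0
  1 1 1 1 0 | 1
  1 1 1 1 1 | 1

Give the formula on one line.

(a & (d | ((e | b) & ~b)))

  (e | b) = 01010101111111110101010111111111
  ~b = 11111111000000001111111100000000
  ((e | b) & ~b) = 01010101000000000101010100000000
  (d | ((e | b) & ~b)) = 01110111001100110111011100110011
  (a & (d | ((e | b) & ~b))) = 00000000000000000111011100110011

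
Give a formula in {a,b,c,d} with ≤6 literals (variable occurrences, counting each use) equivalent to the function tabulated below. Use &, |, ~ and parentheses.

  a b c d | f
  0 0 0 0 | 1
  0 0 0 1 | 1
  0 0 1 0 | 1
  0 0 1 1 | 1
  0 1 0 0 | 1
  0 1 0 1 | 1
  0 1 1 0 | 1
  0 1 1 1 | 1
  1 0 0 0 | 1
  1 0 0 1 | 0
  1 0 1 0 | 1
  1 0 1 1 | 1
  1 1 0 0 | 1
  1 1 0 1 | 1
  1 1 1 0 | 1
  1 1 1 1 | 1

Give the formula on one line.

  (b | c) = 0011111100111111
  ~d = 1010101010101010
  ((b | c) | ~d) = 1011111110111111
  ~a = 1111111100000000
  (((b | c) | ~d) | ~a) = 1111111110111111

(((b | c) | ~d) | ~a)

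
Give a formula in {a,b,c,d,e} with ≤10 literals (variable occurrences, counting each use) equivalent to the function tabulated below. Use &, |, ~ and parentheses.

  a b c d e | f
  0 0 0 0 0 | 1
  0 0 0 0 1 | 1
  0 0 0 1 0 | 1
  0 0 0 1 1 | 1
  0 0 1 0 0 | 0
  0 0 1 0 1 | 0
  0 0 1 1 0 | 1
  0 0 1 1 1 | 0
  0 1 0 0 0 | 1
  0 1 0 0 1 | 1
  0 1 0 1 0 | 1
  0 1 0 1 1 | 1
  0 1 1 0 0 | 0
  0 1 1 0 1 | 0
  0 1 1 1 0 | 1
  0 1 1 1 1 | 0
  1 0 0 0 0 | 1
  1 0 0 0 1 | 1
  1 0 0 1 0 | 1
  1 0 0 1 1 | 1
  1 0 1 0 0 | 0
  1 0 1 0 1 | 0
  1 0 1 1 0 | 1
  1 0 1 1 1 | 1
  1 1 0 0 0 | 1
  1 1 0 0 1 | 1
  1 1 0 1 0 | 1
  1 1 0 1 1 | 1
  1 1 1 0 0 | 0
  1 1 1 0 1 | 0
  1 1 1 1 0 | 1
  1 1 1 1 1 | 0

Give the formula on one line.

  ~a = 11111111111111110000000000000000
  (~a | c) = 11111111111111110000111100001111
  ~b = 11111111000000001111111100000000
  ((~a | c) | ~b) = 11111111111111111111111100001111
  ~e = 10101010101010101010101010101010
  (((~a | c) | ~b) & ~e) = 10101010101010101010101000001010
  ((((~a | c) | ~b) & ~e) & d) = 00100010001000100010001000000010
  ~c = 11110000111100001111000011110000
  (a & d) = 00000000000000000011001100110011
  (~b & (a & d)) = 00000000000000000011001100000000
  (~c | (~b & (a & d))) = 11110000111100001111001111110000
  (((((~a | c) | ~b) & ~e) & d) | (~c | (~b & (a & d)))) = 11110010111100101111001111110010

(((((~a | c) | ~b) & ~e) & d) | (~c | (~b & (a & d))))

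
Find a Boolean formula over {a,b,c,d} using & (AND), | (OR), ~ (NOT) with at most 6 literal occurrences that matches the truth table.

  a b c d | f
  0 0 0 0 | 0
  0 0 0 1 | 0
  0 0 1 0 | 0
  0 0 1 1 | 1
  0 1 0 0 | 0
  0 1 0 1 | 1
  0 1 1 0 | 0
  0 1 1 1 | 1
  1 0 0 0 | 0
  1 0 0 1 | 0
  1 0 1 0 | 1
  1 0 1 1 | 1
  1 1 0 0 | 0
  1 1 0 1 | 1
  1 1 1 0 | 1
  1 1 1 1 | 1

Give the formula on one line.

  (a & c) = 0000000000110011
  (b | c) = 0011111100111111
  ((b | c) & d) = 0001010100010101
  ((a & c) | ((b | c) & d)) = 0001010100110111

((a & c) | ((b | c) & d))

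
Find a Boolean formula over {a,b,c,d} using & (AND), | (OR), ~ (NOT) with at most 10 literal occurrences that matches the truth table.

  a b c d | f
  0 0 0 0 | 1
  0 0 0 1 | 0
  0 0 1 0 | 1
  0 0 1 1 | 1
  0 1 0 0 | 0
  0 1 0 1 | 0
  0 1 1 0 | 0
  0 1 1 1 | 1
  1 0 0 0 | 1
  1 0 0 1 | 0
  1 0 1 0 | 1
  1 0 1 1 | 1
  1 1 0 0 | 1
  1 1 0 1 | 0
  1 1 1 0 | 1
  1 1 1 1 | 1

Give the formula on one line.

(((c | ~d) & (a | ((~c & ~b) | d))) | (~b & ~d))

  ~d = 1010101010101010
  (c | ~d) = 1011101110111011
  ~c = 1100110011001100
  ~b = 1111000011110000
  (~c & ~b) = 1100000011000000
  ((~c & ~b) | d) = 1101010111010101
  (a | ((~c & ~b) | d)) = 1101010111111111
  ((c | ~d) & (a | ((~c & ~b) | d))) = 1001000110111011
  (~b & ~d) = 1010000010100000
  (((c | ~d) & (a | ((~c & ~b) | d))) | (~b & ~d)) = 1011000110111011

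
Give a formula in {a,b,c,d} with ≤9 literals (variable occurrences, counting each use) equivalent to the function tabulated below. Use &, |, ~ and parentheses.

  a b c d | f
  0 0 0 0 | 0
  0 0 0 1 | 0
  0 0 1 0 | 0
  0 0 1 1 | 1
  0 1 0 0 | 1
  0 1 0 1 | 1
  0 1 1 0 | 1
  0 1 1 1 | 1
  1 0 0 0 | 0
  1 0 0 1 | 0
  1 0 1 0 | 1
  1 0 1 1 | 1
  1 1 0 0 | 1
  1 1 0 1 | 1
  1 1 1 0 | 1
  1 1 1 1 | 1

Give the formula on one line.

((d & (~d | c)) | ((a & c) | b))

  ~d = 1010101010101010
  (~d | c) = 1011101110111011
  (d & (~d | c)) = 0001000100010001
  (a & c) = 0000000000110011
  ((a & c) | b) = 0000111100111111
  ((d & (~d | c)) | ((a & c) | b)) = 0001111100111111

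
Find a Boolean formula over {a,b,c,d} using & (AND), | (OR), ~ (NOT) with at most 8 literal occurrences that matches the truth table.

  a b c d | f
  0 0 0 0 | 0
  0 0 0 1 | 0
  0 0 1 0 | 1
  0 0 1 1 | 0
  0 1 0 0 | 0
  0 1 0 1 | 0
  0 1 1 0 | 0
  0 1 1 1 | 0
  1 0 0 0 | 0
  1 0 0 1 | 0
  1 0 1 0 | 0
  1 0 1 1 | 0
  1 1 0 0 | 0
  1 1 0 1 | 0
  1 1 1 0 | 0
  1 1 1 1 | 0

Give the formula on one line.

((~b & (c & ~d)) & (~a & c))

  ~b = 1111000011110000
  ~d = 1010101010101010
  (c & ~d) = 0010001000100010
  (~b & (c & ~d)) = 0010000000100000
  ~a = 1111111100000000
  (~a & c) = 0011001100000000
  ((~b & (c & ~d)) & (~a & c)) = 0010000000000000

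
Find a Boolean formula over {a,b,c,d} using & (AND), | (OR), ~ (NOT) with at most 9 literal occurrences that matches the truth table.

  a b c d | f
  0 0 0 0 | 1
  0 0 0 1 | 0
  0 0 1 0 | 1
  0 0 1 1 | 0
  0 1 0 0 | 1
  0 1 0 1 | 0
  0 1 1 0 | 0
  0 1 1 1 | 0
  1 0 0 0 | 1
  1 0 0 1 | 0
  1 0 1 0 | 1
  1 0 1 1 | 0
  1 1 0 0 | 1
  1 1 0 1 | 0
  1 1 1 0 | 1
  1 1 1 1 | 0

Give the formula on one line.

(~d & (~c | ((a & (b & (~a | c))) | ~b)))

  ~d = 1010101010101010
  ~c = 1100110011001100
  ~a = 1111111100000000
  (~a | c) = 1111111100110011
  (b & (~a | c)) = 0000111100000011
  (a & (b & (~a | c))) = 0000000000000011
  ~b = 1111000011110000
  ((a & (b & (~a | c))) | ~b) = 1111000011110011
  (~c | ((a & (b & (~a | c))) | ~b)) = 1111110011111111
  (~d & (~c | ((a & (b & (~a | c))) | ~b))) = 1010100010101010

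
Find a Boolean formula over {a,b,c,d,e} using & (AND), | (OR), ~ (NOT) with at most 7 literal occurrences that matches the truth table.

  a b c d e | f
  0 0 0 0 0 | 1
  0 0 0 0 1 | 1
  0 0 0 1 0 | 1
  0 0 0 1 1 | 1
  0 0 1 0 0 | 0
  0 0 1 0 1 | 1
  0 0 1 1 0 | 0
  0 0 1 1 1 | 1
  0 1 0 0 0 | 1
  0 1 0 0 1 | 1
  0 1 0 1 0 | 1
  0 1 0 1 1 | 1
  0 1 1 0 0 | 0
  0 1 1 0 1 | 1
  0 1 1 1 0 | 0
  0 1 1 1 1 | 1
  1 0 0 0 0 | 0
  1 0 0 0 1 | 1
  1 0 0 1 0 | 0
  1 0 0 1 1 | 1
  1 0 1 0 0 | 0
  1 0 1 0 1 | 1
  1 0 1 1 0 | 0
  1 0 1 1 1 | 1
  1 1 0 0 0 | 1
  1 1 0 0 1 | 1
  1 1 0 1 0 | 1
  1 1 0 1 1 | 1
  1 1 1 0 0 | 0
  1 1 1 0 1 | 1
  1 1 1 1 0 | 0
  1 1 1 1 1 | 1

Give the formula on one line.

  ~c = 11110000111100001111000011110000
  ~a = 11111111111111110000000000000000
  (~a | b) = 11111111111111110000000011111111
  (~c & (~a | b)) = 11110000111100000000000011110000
  (e | (~c & (~a | b))) = 11110101111101010101010111110101

(e | (~c & (~a | b)))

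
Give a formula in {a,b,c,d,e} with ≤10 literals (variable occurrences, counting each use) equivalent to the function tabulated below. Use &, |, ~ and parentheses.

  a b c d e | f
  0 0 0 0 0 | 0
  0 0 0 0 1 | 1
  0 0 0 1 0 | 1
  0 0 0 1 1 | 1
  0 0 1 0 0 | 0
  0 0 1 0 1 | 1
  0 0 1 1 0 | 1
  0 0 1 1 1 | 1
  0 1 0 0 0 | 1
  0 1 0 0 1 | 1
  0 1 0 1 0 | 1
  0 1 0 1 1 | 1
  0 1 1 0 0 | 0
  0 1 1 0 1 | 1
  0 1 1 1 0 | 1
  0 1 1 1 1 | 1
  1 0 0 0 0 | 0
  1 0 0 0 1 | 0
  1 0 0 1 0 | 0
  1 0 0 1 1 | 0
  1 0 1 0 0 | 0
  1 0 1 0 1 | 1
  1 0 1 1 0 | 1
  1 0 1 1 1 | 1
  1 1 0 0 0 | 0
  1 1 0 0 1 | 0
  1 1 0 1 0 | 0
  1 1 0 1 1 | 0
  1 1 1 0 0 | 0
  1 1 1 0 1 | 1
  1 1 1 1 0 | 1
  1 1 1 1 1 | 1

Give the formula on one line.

  (b | a) = 00000000111111111111111111111111
  ~c = 11110000111100001111000011110000
  ((b | a) & ~c) = 00000000111100001111000011110000
  (d | e) = 01110111011101110111011101110111
  (((b | a) & ~c) | (d | e)) = 01110111111101111111011111110111
  ~a = 11111111111111110000000000000000
  (c | ~a) = 11111111111111110000111100001111
  ((((b | a) & ~c) | (d | e)) & (c | ~a)) = 01110111111101110000011100000111

((((b | a) & ~c) | (d | e)) & (c | ~a))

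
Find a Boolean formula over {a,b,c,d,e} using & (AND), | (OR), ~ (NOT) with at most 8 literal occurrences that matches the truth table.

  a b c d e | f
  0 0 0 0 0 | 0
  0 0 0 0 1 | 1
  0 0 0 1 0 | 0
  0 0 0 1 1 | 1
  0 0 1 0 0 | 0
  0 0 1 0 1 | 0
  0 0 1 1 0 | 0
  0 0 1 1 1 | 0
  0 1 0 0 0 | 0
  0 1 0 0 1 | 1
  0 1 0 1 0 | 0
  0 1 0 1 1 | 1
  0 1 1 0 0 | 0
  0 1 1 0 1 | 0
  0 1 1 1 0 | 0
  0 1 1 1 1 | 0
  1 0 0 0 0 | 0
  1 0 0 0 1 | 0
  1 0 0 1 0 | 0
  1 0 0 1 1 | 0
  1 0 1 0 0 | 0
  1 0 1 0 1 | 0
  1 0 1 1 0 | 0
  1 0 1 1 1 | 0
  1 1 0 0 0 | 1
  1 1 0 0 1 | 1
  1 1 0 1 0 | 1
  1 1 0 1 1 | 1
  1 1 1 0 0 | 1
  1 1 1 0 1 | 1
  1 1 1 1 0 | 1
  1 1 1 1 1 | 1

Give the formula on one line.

  (a & b) = 00000000000000000000000011111111
  ~a = 11111111111111110000000000000000
  (b | ~a) = 11111111111111110000000011111111
  ~c = 11110000111100001111000011110000
  (~c & e) = 01010000010100000101000001010000
  ((b | ~a) & (~c & e)) = 01010000010100000000000001010000
  ((a & b) | ((b | ~a) & (~c & e))) = 01010000010100000000000011111111

((a & b) | ((b | ~a) & (~c & e)))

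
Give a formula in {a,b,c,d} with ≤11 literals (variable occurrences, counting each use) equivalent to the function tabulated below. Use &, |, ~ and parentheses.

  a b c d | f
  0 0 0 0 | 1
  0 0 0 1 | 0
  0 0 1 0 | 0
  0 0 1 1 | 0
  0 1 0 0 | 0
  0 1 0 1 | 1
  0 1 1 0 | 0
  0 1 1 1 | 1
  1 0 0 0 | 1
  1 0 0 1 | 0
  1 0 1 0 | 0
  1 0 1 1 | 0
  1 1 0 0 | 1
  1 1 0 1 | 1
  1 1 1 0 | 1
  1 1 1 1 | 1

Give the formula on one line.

  ~d = 1010101010101010
  ~b = 1111000011110000
  (~d & ~b) = 1010000010100000
  ~c = 1100110011001100
  ((~d & ~b) & ~c) = 1000000010000000
  (~d | c) = 1011101110111011
  ((~d | c) & a) = 0000000010111011
  (((~d | c) & a) | d) = 0101010111111111
  (b & (((~d | c) & a) | d)) = 0000010100001111
  (((~d & ~b) & ~c) | (b & (((~d | c) & a) | d))) = 1000010110001111

(((~d & ~b) & ~c) | (b & (((~d | c) & a) | d)))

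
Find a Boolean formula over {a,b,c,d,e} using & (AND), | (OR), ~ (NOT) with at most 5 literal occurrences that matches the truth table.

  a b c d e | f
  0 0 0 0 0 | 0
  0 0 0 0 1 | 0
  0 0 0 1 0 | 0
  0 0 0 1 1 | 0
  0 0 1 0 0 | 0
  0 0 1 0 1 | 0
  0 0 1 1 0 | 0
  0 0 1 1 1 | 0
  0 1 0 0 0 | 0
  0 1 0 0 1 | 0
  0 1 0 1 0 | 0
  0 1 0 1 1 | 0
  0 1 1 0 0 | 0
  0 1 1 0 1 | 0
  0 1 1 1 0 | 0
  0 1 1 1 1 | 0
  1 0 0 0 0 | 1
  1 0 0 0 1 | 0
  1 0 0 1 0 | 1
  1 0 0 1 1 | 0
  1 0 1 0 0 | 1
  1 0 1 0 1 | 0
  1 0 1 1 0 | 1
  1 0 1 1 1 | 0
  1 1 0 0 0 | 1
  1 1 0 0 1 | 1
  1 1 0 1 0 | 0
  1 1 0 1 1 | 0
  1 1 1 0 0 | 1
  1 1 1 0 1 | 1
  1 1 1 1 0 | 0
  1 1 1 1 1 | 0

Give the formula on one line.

  ~d = 11001100110011001100110011001100
  ~b = 11111111000000001111111100000000
  (~d | ~b) = 11111111110011001111111111001100
  ~e = 10101010101010101010101010101010
  (b | ~e) = 10101010111111111010101011111111
  ((~d | ~b) & (b | ~e)) = 10101010110011001010101011001100
  (a & ((~d | ~b) & (b | ~e))) = 00000000000000001010101011001100

(a & ((~d | ~b) & (b | ~e)))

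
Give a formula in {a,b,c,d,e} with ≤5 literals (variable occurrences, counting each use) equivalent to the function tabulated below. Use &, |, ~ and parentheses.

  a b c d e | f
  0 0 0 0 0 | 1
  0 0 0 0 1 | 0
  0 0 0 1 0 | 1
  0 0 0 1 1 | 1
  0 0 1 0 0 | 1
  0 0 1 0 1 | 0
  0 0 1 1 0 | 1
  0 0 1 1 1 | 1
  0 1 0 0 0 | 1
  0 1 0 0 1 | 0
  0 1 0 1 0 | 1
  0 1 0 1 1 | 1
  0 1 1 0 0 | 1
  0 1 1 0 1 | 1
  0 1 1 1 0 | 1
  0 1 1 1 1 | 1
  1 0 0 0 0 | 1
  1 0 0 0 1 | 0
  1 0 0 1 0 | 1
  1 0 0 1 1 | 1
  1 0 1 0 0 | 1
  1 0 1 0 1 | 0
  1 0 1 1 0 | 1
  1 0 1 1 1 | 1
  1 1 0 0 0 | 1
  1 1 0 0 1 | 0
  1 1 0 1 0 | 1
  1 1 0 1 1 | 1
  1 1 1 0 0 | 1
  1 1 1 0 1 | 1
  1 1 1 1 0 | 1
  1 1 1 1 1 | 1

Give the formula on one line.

  ~e = 10101010101010101010101010101010
  (~e | c) = 10101111101011111010111110101111
  ((~e | c) & b) = 00000000101011110000000010101111
  (~e | ((~e | c) & b)) = 10101010101011111010101010101111
  ((~e | ((~e | c) & b)) | d) = 10111011101111111011101110111111

((~e | ((~e | c) & b)) | d)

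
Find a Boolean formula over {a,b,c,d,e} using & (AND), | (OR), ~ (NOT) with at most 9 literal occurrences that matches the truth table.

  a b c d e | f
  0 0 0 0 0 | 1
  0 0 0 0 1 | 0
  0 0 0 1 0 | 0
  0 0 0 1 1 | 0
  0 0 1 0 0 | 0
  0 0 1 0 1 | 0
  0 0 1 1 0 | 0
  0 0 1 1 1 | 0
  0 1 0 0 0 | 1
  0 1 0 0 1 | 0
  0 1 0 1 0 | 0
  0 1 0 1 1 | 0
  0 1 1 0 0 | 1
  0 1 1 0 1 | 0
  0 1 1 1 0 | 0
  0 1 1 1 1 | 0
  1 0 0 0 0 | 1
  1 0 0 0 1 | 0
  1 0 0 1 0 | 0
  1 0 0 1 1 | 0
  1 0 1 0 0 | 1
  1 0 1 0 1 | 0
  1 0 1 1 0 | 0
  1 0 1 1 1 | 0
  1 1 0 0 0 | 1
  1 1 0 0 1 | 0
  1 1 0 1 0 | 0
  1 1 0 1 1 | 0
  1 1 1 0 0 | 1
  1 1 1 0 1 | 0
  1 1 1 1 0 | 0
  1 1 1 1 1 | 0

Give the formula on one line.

  ~e = 10101010101010101010101010101010
  (a & ~e) = 00000000000000001010101010101010
  ~c = 11110000111100001111000011110000
  ((a & ~e) | ~c) = 11110000111100001111101011111010
  (e | ((a & ~e) | ~c)) = 11110101111101011111111111111111
  (c & b) = 00000000000011110000000000001111
  ((e | ((a & ~e) | ~c)) | (c & b)) = 11110101111111111111111111111111
  ~d = 11001100110011001100110011001100
  (~e & ~d) = 10001000100010001000100010001000
  (((e | ((a & ~e) | ~c)) | (c & b)) & (~e & ~d)) = 10000000100010001000100010001000

(((e | ((a & ~e) | ~c)) | (c & b)) & (~e & ~d))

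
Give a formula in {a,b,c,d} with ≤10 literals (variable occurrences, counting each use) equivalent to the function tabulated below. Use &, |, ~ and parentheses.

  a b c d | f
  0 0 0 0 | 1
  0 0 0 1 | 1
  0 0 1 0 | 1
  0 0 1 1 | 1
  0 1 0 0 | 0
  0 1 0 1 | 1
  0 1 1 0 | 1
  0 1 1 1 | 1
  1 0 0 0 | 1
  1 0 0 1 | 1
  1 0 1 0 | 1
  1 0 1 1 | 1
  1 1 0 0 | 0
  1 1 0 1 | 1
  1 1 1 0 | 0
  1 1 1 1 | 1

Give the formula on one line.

  ~b = 1111000011110000
  ~c = 1100110011001100
  (b | ~c) = 1100111111001111
  ~a = 1111111100000000
  (b & ~a) = 0000111100000000
  ((b & ~a) & c) = 0000001100000000
  (((b & ~a) & c) | d) = 0101011101010101
  ((b | ~c) & (((b & ~a) & c) | d)) = 0100011101000101
  (~b | ((b | ~c) & (((b & ~a) & c) | d))) = 1111011111110101

(~b | ((b | ~c) & (((b & ~a) & c) | d)))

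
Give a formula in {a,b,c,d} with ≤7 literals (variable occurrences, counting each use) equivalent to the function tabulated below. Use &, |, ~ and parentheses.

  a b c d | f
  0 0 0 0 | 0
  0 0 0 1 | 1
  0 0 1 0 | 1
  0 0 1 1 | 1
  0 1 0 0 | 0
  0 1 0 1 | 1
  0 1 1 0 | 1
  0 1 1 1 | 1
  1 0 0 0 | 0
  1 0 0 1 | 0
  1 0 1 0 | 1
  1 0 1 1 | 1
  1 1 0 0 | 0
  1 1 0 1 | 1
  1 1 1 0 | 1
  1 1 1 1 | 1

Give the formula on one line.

  (c | b) = 0011111100111111
  ~a = 1111111100000000
  ((c | b) | ~a) = 1111111100111111
  (((c | b) | ~a) & d) = 0101010100010101
  (c | (((c | b) | ~a) & d)) = 0111011100110111

(c | (((c | b) | ~a) & d))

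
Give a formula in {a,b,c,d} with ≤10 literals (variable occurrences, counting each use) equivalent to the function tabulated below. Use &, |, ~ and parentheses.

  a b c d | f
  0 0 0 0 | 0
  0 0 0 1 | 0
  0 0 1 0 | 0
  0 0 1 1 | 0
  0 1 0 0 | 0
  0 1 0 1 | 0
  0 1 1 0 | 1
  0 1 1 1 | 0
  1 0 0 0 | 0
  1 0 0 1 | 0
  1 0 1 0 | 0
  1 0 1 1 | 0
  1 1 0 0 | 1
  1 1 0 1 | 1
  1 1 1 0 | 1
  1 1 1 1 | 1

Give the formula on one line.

  ~d = 1010101010101010
  ~b = 1111000011110000
  (~d & ~b) = 1010000010100000
  (c | a) = 0011001111111111
  ((~d & ~b) | (c | a)) = 1011001111111111
  (b | a) = 0000111111111111
  (((~d & ~b) | (c | a)) & (b | a)) = 0000001111111111
  ((((~d & ~b) | (c | a)) & (b | a)) & ~d) = 0000001010101010
  (a | ((((~d & ~b) | (c | a)) & (b | a)) & ~d)) = 0000001011111111
  ((a | ((((~d & ~b) | (c | a)) & (b | a)) & ~d)) & b) = 0000001000001111

((a | ((((~d & ~b) | (c | a)) & (b | a)) & ~d)) & b)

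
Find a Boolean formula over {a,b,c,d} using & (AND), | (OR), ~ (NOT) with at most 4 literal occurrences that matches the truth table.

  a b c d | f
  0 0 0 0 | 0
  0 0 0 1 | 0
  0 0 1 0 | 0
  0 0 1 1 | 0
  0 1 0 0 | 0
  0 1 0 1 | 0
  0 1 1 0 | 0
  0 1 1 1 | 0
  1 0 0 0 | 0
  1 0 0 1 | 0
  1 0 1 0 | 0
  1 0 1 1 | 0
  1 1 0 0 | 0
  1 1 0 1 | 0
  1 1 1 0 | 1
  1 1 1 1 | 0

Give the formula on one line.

  ~d = 1010101010101010
  (b & ~d) = 0000101000001010
  ((b & ~d) & a) = 0000000000001010
  (((b & ~d) & a) & c) = 0000000000000010

(((b & ~d) & a) & c)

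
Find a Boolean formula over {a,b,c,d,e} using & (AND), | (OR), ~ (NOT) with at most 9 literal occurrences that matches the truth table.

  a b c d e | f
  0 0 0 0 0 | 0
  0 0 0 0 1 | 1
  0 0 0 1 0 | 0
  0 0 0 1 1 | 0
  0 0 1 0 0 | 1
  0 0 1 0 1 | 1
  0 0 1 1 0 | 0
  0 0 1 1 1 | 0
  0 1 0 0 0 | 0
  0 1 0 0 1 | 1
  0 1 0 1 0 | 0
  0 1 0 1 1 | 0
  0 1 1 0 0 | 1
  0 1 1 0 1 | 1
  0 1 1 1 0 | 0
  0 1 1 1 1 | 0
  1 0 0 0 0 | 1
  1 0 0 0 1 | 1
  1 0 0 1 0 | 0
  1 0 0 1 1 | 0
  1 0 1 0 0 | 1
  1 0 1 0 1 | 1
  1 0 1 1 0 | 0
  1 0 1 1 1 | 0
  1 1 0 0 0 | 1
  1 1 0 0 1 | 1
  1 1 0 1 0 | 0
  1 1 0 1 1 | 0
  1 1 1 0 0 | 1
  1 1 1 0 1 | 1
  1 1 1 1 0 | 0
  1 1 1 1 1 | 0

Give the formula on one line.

((((~c | a) & e) | (c | a)) & ~d)

  ~c = 11110000111100001111000011110000
  (~c | a) = 11110000111100001111111111111111
  ((~c | a) & e) = 01010000010100000101010101010101
  (c | a) = 00001111000011111111111111111111
  (((~c | a) & e) | (c | a)) = 01011111010111111111111111111111
  ~d = 11001100110011001100110011001100
  ((((~c | a) & e) | (c | a)) & ~d) = 01001100010011001100110011001100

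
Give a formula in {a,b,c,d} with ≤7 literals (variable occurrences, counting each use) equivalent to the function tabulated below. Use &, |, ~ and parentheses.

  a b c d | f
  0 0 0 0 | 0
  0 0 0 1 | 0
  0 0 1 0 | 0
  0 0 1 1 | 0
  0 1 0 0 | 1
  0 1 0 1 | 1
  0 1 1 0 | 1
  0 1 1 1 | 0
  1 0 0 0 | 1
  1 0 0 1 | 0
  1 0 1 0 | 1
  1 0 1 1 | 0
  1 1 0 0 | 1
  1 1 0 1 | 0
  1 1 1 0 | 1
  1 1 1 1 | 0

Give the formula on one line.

  ~d = 1010101010101010
  (~d & a) = 0000000010101010
  ~a = 1111111100000000
  ~c = 1100110011001100
  (~d | ~c) = 1110111011101110
  (~a & (~d | ~c)) = 1110111000000000
  ((~a & (~d | ~c)) | ~d) = 1110111010101010
  (((~a & (~d | ~c)) | ~d) & b) = 0000111000001010
  ((~d & a) | (((~a & (~d | ~c)) | ~d) & b)) = 0000111010101010

((~d & a) | (((~a & (~d | ~c)) | ~d) & b))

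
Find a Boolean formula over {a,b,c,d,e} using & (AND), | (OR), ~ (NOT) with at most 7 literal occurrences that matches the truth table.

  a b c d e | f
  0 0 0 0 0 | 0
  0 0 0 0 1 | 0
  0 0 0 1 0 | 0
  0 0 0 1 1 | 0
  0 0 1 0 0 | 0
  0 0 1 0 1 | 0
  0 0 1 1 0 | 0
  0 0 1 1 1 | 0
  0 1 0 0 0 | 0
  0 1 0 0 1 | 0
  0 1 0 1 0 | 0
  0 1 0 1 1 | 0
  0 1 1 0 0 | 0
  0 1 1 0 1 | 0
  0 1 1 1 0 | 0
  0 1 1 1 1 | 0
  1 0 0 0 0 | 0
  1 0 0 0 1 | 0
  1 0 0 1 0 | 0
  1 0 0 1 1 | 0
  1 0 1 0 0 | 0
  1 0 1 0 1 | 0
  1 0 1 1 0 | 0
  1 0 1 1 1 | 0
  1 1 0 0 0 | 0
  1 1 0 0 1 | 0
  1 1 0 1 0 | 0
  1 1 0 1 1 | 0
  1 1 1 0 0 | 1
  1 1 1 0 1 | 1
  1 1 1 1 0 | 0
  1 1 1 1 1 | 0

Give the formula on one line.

  ~a = 11111111111111110000000000000000
  (b | ~a) = 11111111111111110000000011111111
  ((b | ~a) & c) = 00001111000011110000000000001111
  (d | a) = 00110011001100111111111111111111
  (c & (d | a)) = 00000011000000110000111100001111
  (((b | ~a) & c) & (c & (d | a))) = 00000011000000110000000000001111
  ~d = 11001100110011001100110011001100
  ((((b | ~a) & c) & (c & (d | a))) & ~d) = 00000000000000000000000000001100

((((b | ~a) & c) & (c & (d | a))) & ~d)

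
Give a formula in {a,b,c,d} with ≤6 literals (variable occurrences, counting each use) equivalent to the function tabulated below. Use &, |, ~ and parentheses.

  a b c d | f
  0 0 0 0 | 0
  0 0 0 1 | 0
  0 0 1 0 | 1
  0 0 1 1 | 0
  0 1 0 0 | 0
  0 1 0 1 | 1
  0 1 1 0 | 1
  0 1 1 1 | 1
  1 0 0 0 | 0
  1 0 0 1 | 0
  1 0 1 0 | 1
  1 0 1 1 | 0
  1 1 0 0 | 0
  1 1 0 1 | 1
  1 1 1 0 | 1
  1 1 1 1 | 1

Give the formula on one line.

((b | ~d) & (c | (d & b)))

  ~d = 1010101010101010
  (b | ~d) = 1010111110101111
  (d & b) = 0000010100000101
  (c | (d & b)) = 0011011100110111
  ((b | ~d) & (c | (d & b))) = 0010011100100111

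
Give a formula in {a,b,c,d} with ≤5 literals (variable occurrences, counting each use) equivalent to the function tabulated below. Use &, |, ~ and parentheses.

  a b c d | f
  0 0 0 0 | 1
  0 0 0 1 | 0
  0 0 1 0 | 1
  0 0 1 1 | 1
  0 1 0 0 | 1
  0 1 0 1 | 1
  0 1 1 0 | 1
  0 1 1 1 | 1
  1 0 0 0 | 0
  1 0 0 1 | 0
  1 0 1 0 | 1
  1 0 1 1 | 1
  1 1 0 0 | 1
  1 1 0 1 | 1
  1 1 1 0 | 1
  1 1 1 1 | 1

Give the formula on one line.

  ~d = 1010101010101010
  ~a = 1111111100000000
  (~d & ~a) = 1010101000000000
  ((~d & ~a) | c) = 1011101100110011
  (b | ((~d & ~a) | c)) = 1011111100111111

(b | ((~d & ~a) | c))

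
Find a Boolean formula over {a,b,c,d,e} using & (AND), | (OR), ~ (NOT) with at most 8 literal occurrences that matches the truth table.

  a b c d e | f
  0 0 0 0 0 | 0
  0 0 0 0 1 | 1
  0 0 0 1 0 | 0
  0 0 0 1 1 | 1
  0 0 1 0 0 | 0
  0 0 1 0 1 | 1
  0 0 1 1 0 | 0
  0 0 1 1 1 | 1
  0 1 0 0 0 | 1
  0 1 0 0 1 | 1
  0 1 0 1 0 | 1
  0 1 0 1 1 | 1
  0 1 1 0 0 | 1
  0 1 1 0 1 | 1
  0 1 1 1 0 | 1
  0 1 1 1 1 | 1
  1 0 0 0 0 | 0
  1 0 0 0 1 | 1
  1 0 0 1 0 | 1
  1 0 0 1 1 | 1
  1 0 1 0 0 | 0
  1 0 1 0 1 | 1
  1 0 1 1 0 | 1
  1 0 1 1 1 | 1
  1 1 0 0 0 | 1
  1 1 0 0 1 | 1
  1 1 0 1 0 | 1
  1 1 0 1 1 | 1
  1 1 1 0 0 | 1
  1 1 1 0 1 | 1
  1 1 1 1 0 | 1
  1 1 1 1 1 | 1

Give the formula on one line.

(((a & b) | (d & a)) | (b | e))

  (a & b) = 00000000000000000000000011111111
  (d & a) = 00000000000000000011001100110011
  ((a & b) | (d & a)) = 00000000000000000011001111111111
  (b | e) = 01010101111111110101010111111111
  (((a & b) | (d & a)) | (b | e)) = 01010101111111110111011111111111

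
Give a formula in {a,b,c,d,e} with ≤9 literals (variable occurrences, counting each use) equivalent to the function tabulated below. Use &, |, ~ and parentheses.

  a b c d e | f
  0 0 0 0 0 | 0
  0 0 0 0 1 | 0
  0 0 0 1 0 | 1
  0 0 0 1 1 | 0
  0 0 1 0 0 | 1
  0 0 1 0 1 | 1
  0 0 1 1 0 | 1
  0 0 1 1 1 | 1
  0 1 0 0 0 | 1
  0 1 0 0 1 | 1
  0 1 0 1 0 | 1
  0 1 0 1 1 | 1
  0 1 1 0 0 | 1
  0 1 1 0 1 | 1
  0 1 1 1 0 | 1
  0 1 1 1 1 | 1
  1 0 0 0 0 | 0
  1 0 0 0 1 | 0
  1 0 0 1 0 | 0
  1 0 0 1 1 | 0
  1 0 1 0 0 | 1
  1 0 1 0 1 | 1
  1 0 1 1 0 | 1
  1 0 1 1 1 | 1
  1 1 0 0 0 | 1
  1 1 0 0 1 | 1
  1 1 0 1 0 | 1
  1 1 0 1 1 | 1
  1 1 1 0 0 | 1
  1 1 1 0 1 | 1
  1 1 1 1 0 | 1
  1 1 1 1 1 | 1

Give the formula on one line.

((c | b) | ((~e & (b | ~a)) & (~b & d)))

  (c | b) = 00001111111111110000111111111111
  ~e = 10101010101010101010101010101010
  ~a = 11111111111111110000000000000000
  (b | ~a) = 11111111111111110000000011111111
  (~e & (b | ~a)) = 10101010101010100000000010101010
  ~b = 11111111000000001111111100000000
  (~b & d) = 00110011000000000011001100000000
  ((~e & (b | ~a)) & (~b & d)) = 00100010000000000000000000000000
  ((c | b) | ((~e & (b | ~a)) & (~b & d))) = 00101111111111110000111111111111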